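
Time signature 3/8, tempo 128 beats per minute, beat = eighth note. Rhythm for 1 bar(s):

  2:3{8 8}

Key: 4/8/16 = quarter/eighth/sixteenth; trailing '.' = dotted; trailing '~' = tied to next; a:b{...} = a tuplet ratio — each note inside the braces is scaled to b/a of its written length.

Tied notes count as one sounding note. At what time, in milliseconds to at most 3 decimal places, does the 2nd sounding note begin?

1. 0.0ms @ 0 + 703.125ms (3/2)
2. 703.125ms @ 3/2 + 703.125ms (3/2)

note 2 onset = 3/2b = 703.125ms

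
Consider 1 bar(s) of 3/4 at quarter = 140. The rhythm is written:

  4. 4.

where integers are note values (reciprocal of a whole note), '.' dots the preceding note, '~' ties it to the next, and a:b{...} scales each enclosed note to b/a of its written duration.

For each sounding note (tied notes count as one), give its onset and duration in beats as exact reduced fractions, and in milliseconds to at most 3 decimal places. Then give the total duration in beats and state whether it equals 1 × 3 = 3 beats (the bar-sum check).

1) 0.0ms=0b +642.857ms=3/2b
2) 642.857ms=3/2b +642.857ms=3/2b
Σ=3b of 3 (140bpm 3/4) — PASS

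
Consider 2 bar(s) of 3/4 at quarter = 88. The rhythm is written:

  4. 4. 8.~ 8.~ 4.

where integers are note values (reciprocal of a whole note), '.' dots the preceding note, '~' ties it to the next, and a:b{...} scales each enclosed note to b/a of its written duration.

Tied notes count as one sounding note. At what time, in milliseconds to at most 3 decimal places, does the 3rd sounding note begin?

1. 0.0ms @ 0 + 1022.727ms (3/2)
2. 1022.727ms @ 3/2 + 1022.727ms (3/2)
3. 2045.455ms @ 3 + 2045.455ms (3)

note 3 onset = 3b = 2045.455ms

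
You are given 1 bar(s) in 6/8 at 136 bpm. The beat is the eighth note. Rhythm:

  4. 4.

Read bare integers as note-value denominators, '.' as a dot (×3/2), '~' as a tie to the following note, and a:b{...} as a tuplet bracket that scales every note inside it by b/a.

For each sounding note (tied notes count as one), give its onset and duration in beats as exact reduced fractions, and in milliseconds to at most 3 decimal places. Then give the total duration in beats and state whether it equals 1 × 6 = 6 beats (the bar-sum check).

1) 0.0ms=0b +1323.529ms=3b
2) 1323.529ms=3b +1323.529ms=3b
Σ=6b of 6 (136bpm 6/8) — PASS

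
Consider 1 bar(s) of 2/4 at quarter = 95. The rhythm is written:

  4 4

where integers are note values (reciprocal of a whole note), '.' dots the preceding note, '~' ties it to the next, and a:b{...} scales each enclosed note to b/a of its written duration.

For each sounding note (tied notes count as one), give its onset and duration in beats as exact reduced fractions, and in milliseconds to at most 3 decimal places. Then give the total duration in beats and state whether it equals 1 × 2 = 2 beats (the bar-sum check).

1) 0.0ms=0b +631.579ms=1b
2) 631.579ms=1b +631.579ms=1b
Σ=2b of 2 (95bpm 2/4) — PASS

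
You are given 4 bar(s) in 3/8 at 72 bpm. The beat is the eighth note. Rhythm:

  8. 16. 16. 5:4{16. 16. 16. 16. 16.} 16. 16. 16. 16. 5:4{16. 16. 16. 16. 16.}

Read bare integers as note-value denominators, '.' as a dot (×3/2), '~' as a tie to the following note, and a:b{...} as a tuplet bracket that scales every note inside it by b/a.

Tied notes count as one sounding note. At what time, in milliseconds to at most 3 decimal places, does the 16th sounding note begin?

note 16 onset = 54/5b = 9000.0ms

1. 0.0ms @ 0 + 1250.0ms (3/2)
2. 1250.0ms @ 3/2 + 625.0ms (3/4)
3. 1875.0ms @ 9/4 + 625.0ms (3/4)
4. 2500.0ms @ 3 + 500.0ms (3/5)
5. 3000.0ms @ 18/5 + 500.0ms (3/5)
6. 3500.0ms @ 21/5 + 500.0ms (3/5)
7. 4000.0ms @ 24/5 + 500.0ms (3/5)
8. 4500.0ms @ 27/5 + 500.0ms (3/5)
9. 5000.0ms @ 6 + 625.0ms (3/4)
10. 5625.0ms @ 27/4 + 625.0ms (3/4)
11. 6250.0ms @ 15/2 + 625.0ms (3/4)
12. 6875.0ms @ 33/4 + 625.0ms (3/4)
13. 7500.0ms @ 9 + 500.0ms (3/5)
14. 8000.0ms @ 48/5 + 500.0ms (3/5)
15. 8500.0ms @ 51/5 + 500.0ms (3/5)
16. 9000.0ms @ 54/5 + 500.0ms (3/5)
17. 9500.0ms @ 57/5 + 500.0ms (3/5)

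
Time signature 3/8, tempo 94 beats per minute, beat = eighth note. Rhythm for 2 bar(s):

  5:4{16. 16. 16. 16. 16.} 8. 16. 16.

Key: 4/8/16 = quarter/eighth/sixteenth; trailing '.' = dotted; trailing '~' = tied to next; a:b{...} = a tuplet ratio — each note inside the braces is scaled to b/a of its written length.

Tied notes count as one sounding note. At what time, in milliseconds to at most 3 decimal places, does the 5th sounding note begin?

note 5 onset = 12/5b = 1531.915ms

1. 0.0ms @ 0 + 382.979ms (3/5)
2. 382.979ms @ 3/5 + 382.979ms (3/5)
3. 765.957ms @ 6/5 + 382.979ms (3/5)
4. 1148.936ms @ 9/5 + 382.979ms (3/5)
5. 1531.915ms @ 12/5 + 382.979ms (3/5)
6. 1914.894ms @ 3 + 957.447ms (3/2)
7. 2872.34ms @ 9/2 + 478.723ms (3/4)
8. 3351.064ms @ 21/4 + 478.723ms (3/4)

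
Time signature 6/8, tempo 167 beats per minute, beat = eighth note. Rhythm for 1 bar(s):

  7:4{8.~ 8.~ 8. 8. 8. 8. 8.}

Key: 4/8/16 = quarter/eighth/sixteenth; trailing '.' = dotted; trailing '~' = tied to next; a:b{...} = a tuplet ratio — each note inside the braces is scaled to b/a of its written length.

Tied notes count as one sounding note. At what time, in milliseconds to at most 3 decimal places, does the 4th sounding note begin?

1. 0.0ms @ 0 + 923.867ms (18/7)
2. 923.867ms @ 18/7 + 307.956ms (6/7)
3. 1231.822ms @ 24/7 + 307.956ms (6/7)
4. 1539.778ms @ 30/7 + 307.956ms (6/7)
5. 1847.733ms @ 36/7 + 307.956ms (6/7)

note 4 onset = 30/7b = 1539.778ms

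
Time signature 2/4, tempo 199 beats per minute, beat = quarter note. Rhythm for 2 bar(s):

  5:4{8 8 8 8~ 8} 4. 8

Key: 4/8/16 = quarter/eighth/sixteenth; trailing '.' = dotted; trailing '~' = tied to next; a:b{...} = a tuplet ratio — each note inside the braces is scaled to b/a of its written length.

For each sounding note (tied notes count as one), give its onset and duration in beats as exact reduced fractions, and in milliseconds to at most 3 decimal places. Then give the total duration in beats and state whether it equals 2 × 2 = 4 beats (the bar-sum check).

1) 0.0ms=0b +120.603ms=2/5b
2) 120.603ms=2/5b +120.603ms=2/5b
3) 241.206ms=4/5b +120.603ms=2/5b
4) 361.809ms=6/5b +241.206ms=4/5b
5) 603.015ms=2b +452.261ms=3/2b
6) 1055.276ms=7/2b +150.754ms=1/2b
Σ=4b of 4 (199bpm 2/4) — PASS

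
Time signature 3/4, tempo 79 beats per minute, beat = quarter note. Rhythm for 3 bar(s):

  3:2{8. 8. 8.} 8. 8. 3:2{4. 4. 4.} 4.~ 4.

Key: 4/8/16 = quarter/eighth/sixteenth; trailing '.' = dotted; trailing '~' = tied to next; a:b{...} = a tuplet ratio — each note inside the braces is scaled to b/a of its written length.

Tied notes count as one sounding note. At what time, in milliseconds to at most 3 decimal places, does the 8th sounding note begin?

note 8 onset = 5b = 3797.468ms

1. 0.0ms @ 0 + 379.747ms (1/2)
2. 379.747ms @ 1/2 + 379.747ms (1/2)
3. 759.494ms @ 1 + 379.747ms (1/2)
4. 1139.241ms @ 3/2 + 569.62ms (3/4)
5. 1708.861ms @ 9/4 + 569.62ms (3/4)
6. 2278.481ms @ 3 + 759.494ms (1)
7. 3037.975ms @ 4 + 759.494ms (1)
8. 3797.468ms @ 5 + 759.494ms (1)
9. 4556.962ms @ 6 + 2278.481ms (3)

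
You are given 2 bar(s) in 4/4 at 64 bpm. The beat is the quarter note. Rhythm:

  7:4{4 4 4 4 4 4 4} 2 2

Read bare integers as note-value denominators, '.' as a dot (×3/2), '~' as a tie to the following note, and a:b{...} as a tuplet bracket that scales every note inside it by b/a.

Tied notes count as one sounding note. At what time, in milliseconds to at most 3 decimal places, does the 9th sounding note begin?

note 9 onset = 6b = 5625.0ms

1. 0.0ms @ 0 + 535.714ms (4/7)
2. 535.714ms @ 4/7 + 535.714ms (4/7)
3. 1071.429ms @ 8/7 + 535.714ms (4/7)
4. 1607.143ms @ 12/7 + 535.714ms (4/7)
5. 2142.857ms @ 16/7 + 535.714ms (4/7)
6. 2678.571ms @ 20/7 + 535.714ms (4/7)
7. 3214.286ms @ 24/7 + 535.714ms (4/7)
8. 3750.0ms @ 4 + 1875.0ms (2)
9. 5625.0ms @ 6 + 1875.0ms (2)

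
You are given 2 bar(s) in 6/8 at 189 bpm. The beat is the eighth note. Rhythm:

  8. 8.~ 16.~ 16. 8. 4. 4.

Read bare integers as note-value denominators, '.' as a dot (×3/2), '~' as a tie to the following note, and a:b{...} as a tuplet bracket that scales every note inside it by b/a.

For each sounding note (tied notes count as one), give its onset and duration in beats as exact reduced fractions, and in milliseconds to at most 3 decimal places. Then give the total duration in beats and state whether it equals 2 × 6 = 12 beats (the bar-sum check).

1) 0.0ms=0b +476.19ms=3/2b
2) 476.19ms=3/2b +952.381ms=3b
3) 1428.571ms=9/2b +476.19ms=3/2b
4) 1904.762ms=6b +952.381ms=3b
5) 2857.143ms=9b +952.381ms=3b
Σ=12b of 12 (189bpm 6/8) — PASS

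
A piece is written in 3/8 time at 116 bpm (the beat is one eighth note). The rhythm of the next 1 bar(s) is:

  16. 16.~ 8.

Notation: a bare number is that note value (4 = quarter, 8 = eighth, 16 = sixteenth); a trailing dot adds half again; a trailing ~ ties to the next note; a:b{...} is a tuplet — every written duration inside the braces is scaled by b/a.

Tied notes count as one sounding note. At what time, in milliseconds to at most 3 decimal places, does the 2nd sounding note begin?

1. 0.0ms @ 0 + 387.931ms (3/4)
2. 387.931ms @ 3/4 + 1163.793ms (9/4)

note 2 onset = 3/4b = 387.931ms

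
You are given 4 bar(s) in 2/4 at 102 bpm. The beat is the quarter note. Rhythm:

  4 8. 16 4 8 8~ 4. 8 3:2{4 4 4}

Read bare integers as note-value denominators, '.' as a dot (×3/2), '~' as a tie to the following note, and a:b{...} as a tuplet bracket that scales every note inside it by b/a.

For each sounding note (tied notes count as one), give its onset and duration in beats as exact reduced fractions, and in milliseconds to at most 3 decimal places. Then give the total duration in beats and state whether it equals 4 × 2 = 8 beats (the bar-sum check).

1) 0.0ms=0b +588.235ms=1b
2) 588.235ms=1b +441.176ms=3/4b
3) 1029.412ms=7/4b +147.059ms=1/4b
4) 1176.471ms=2b +588.235ms=1b
5) 1764.706ms=3b +294.118ms=1/2b
6) 2058.824ms=7/2b +1176.471ms=2b
7) 3235.294ms=11/2b +294.118ms=1/2b
8) 3529.412ms=6b +392.157ms=2/3b
9) 3921.569ms=20/3b +392.157ms=2/3b
10) 4313.725ms=22/3b +392.157ms=2/3b
Σ=8b of 8 (102bpm 2/4) — PASS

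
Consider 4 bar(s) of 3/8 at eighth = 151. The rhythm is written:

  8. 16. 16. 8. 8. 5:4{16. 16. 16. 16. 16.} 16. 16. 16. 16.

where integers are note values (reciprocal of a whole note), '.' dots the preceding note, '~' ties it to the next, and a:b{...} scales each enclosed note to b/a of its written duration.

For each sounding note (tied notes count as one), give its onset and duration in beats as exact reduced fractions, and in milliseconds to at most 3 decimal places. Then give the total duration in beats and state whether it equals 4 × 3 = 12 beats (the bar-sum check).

1) 0.0ms=0b +596.026ms=3/2b
2) 596.026ms=3/2b +298.013ms=3/4b
3) 894.04ms=9/4b +298.013ms=3/4b
4) 1192.053ms=3b +596.026ms=3/2b
5) 1788.079ms=9/2b +596.026ms=3/2b
6) 2384.106ms=6b +238.411ms=3/5b
7) 2622.517ms=33/5b +238.411ms=3/5b
8) 2860.927ms=36/5b +238.411ms=3/5b
9) 3099.338ms=39/5b +238.411ms=3/5b
10) 3337.748ms=42/5b +238.411ms=3/5b
11) 3576.159ms=9b +298.013ms=3/4b
12) 3874.172ms=39/4b +298.013ms=3/4b
13) 4172.185ms=21/2b +298.013ms=3/4b
14) 4470.199ms=45/4b +298.013ms=3/4b
Σ=12b of 12 (151bpm 3/8) — PASS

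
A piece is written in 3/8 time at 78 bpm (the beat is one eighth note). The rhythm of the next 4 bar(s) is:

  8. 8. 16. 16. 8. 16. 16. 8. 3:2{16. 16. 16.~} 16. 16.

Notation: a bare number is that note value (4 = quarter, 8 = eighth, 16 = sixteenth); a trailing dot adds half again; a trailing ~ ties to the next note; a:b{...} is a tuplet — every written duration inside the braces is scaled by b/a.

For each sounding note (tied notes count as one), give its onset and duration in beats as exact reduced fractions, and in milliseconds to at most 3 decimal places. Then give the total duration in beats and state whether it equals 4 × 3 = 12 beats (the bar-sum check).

1) 0.0ms=0b +1153.846ms=3/2b
2) 1153.846ms=3/2b +1153.846ms=3/2b
3) 2307.692ms=3b +576.923ms=3/4b
4) 2884.615ms=15/4b +576.923ms=3/4b
5) 3461.538ms=9/2b +1153.846ms=3/2b
6) 4615.385ms=6b +576.923ms=3/4b
7) 5192.308ms=27/4b +576.923ms=3/4b
8) 5769.231ms=15/2b +1153.846ms=3/2b
9) 6923.077ms=9b +384.615ms=1/2b
10) 7307.692ms=19/2b +384.615ms=1/2b
11) 7692.308ms=10b +961.538ms=5/4b
12) 8653.846ms=45/4b +576.923ms=3/4b
Σ=12b of 12 (78bpm 3/8) — PASS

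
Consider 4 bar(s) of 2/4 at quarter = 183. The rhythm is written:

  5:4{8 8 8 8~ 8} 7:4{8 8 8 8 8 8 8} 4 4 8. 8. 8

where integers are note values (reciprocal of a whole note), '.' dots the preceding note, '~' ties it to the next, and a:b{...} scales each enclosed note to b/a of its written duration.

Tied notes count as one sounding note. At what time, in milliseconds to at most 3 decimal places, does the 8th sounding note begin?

1. 0.0ms @ 0 + 131.148ms (2/5)
2. 131.148ms @ 2/5 + 131.148ms (2/5)
3. 262.295ms @ 4/5 + 131.148ms (2/5)
4. 393.443ms @ 6/5 + 262.295ms (4/5)
5. 655.738ms @ 2 + 93.677ms (2/7)
6. 749.415ms @ 16/7 + 93.677ms (2/7)
7. 843.091ms @ 18/7 + 93.677ms (2/7)
8. 936.768ms @ 20/7 + 93.677ms (2/7)
9. 1030.445ms @ 22/7 + 93.677ms (2/7)
10. 1124.122ms @ 24/7 + 93.677ms (2/7)
11. 1217.799ms @ 26/7 + 93.677ms (2/7)
12. 1311.475ms @ 4 + 327.869ms (1)
13. 1639.344ms @ 5 + 327.869ms (1)
14. 1967.213ms @ 6 + 245.902ms (3/4)
15. 2213.115ms @ 27/4 + 245.902ms (3/4)
16. 2459.016ms @ 15/2 + 163.934ms (1/2)

note 8 onset = 20/7b = 936.768ms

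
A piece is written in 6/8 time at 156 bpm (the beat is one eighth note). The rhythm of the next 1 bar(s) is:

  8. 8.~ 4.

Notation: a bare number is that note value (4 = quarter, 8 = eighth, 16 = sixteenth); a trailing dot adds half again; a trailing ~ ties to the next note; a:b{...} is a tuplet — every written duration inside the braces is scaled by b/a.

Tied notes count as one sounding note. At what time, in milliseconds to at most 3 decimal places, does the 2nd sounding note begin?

note 2 onset = 3/2b = 576.923ms

1. 0.0ms @ 0 + 576.923ms (3/2)
2. 576.923ms @ 3/2 + 1730.769ms (9/2)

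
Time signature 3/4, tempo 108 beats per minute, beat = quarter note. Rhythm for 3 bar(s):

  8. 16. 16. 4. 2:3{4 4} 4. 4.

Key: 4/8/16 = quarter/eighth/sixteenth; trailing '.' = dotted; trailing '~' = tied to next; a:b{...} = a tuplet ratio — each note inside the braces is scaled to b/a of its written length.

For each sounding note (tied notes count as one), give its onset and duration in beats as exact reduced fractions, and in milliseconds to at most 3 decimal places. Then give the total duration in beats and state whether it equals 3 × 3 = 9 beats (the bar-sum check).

1) 0.0ms=0b +416.667ms=3/4b
2) 416.667ms=3/4b +208.333ms=3/8b
3) 625.0ms=9/8b +208.333ms=3/8b
4) 833.333ms=3/2b +833.333ms=3/2b
5) 1666.667ms=3b +833.333ms=3/2b
6) 2500.0ms=9/2b +833.333ms=3/2b
7) 3333.333ms=6b +833.333ms=3/2b
8) 4166.667ms=15/2b +833.333ms=3/2b
Σ=9b of 9 (108bpm 3/4) — PASS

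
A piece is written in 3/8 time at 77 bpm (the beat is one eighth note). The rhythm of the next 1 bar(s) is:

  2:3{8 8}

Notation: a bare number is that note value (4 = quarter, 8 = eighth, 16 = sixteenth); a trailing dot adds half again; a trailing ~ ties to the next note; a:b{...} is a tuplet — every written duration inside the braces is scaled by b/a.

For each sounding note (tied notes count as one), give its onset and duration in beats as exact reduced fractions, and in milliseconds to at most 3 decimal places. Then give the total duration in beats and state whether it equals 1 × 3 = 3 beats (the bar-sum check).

1) 0.0ms=0b +1168.831ms=3/2b
2) 1168.831ms=3/2b +1168.831ms=3/2b
Σ=3b of 3 (77bpm 3/8) — PASS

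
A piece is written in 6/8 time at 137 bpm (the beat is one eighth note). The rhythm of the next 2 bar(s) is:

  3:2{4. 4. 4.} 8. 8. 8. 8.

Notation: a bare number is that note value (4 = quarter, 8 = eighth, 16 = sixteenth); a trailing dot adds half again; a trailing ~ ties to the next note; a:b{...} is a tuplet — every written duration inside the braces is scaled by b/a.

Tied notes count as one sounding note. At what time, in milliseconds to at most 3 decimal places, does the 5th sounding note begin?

note 5 onset = 15/2b = 3284.672ms

1. 0.0ms @ 0 + 875.912ms (2)
2. 875.912ms @ 2 + 875.912ms (2)
3. 1751.825ms @ 4 + 875.912ms (2)
4. 2627.737ms @ 6 + 656.934ms (3/2)
5. 3284.672ms @ 15/2 + 656.934ms (3/2)
6. 3941.606ms @ 9 + 656.934ms (3/2)
7. 4598.54ms @ 21/2 + 656.934ms (3/2)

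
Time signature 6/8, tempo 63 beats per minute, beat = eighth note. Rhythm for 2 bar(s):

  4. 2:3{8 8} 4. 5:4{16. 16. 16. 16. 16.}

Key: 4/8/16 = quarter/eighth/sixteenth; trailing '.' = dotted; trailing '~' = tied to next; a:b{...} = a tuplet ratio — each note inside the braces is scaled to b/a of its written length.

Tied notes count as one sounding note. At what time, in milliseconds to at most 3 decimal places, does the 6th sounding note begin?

note 6 onset = 48/5b = 9142.857ms

1. 0.0ms @ 0 + 2857.143ms (3)
2. 2857.143ms @ 3 + 1428.571ms (3/2)
3. 4285.714ms @ 9/2 + 1428.571ms (3/2)
4. 5714.286ms @ 6 + 2857.143ms (3)
5. 8571.429ms @ 9 + 571.429ms (3/5)
6. 9142.857ms @ 48/5 + 571.429ms (3/5)
7. 9714.286ms @ 51/5 + 571.429ms (3/5)
8. 10285.714ms @ 54/5 + 571.429ms (3/5)
9. 10857.143ms @ 57/5 + 571.429ms (3/5)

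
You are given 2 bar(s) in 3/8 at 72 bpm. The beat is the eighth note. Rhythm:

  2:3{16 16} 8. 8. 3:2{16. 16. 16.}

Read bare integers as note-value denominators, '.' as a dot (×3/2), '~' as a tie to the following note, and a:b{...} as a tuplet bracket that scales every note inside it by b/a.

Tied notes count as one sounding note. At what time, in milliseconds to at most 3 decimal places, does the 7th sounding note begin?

1. 0.0ms @ 0 + 625.0ms (3/4)
2. 625.0ms @ 3/4 + 625.0ms (3/4)
3. 1250.0ms @ 3/2 + 1250.0ms (3/2)
4. 2500.0ms @ 3 + 1250.0ms (3/2)
5. 3750.0ms @ 9/2 + 416.667ms (1/2)
6. 4166.667ms @ 5 + 416.667ms (1/2)
7. 4583.333ms @ 11/2 + 416.667ms (1/2)

note 7 onset = 11/2b = 4583.333ms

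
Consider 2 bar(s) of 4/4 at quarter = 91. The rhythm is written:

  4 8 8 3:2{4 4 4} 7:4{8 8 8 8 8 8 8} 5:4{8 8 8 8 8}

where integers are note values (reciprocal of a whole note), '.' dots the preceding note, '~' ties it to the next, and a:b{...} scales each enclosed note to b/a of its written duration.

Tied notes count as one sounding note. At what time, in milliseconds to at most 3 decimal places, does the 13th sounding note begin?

note 13 onset = 40/7b = 3767.661ms

1. 0.0ms @ 0 + 659.341ms (1)
2. 659.341ms @ 1 + 329.67ms (1/2)
3. 989.011ms @ 3/2 + 329.67ms (1/2)
4. 1318.681ms @ 2 + 439.56ms (2/3)
5. 1758.242ms @ 8/3 + 439.56ms (2/3)
6. 2197.802ms @ 10/3 + 439.56ms (2/3)
7. 2637.363ms @ 4 + 188.383ms (2/7)
8. 2825.746ms @ 30/7 + 188.383ms (2/7)
9. 3014.129ms @ 32/7 + 188.383ms (2/7)
10. 3202.512ms @ 34/7 + 188.383ms (2/7)
11. 3390.895ms @ 36/7 + 188.383ms (2/7)
12. 3579.278ms @ 38/7 + 188.383ms (2/7)
13. 3767.661ms @ 40/7 + 188.383ms (2/7)
14. 3956.044ms @ 6 + 263.736ms (2/5)
15. 4219.78ms @ 32/5 + 263.736ms (2/5)
16. 4483.516ms @ 34/5 + 263.736ms (2/5)
17. 4747.253ms @ 36/5 + 263.736ms (2/5)
18. 5010.989ms @ 38/5 + 263.736ms (2/5)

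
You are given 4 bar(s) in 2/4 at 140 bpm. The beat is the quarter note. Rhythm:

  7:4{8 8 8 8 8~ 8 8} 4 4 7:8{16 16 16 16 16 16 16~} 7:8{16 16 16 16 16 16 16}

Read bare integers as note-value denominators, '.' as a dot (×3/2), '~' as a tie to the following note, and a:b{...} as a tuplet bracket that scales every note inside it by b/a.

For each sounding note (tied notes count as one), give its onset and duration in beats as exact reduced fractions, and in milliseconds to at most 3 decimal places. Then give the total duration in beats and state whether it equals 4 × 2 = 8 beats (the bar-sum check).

1) 0.0ms=0b +122.449ms=2/7b
2) 122.449ms=2/7b +122.449ms=2/7b
3) 244.898ms=4/7b +122.449ms=2/7b
4) 367.347ms=6/7b +122.449ms=2/7b
5) 489.796ms=8/7b +244.898ms=4/7b
6) 734.694ms=12/7b +122.449ms=2/7b
7) 857.143ms=2b +428.571ms=1b
8) 1285.714ms=3b +428.571ms=1b
9) 1714.286ms=4b +122.449ms=2/7b
10) 1836.735ms=30/7b +122.449ms=2/7b
11) 1959.184ms=32/7b +122.449ms=2/7b
12) 2081.633ms=34/7b +122.449ms=2/7b
13) 2204.082ms=36/7b +122.449ms=2/7b
14) 2326.531ms=38/7b +122.449ms=2/7b
15) 2448.98ms=40/7b +244.898ms=4/7b
16) 2693.878ms=44/7b +122.449ms=2/7b
17) 2816.327ms=46/7b +122.449ms=2/7b
18) 2938.776ms=48/7b +122.449ms=2/7b
19) 3061.224ms=50/7b +122.449ms=2/7b
20) 3183.673ms=52/7b +122.449ms=2/7b
21) 3306.122ms=54/7b +122.449ms=2/7b
Σ=8b of 8 (140bpm 2/4) — PASS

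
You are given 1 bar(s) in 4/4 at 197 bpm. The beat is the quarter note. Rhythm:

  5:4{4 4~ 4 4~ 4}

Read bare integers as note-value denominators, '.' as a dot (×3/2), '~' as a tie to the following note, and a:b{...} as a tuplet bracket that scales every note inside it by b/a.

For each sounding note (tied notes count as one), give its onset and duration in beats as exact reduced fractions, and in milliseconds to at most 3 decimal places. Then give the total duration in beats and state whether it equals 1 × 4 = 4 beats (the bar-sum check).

1) 0.0ms=0b +243.655ms=4/5b
2) 243.655ms=4/5b +487.31ms=8/5b
3) 730.964ms=12/5b +487.31ms=8/5b
Σ=4b of 4 (197bpm 4/4) — PASS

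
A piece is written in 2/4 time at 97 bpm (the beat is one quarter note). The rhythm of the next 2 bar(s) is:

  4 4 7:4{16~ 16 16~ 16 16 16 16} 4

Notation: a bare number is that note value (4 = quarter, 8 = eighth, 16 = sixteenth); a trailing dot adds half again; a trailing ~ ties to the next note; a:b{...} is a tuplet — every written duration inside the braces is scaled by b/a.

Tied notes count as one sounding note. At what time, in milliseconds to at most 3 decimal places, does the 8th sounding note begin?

note 8 onset = 3b = 1855.67ms

1. 0.0ms @ 0 + 618.557ms (1)
2. 618.557ms @ 1 + 618.557ms (1)
3. 1237.113ms @ 2 + 176.73ms (2/7)
4. 1413.844ms @ 16/7 + 176.73ms (2/7)
5. 1590.574ms @ 18/7 + 88.365ms (1/7)
6. 1678.94ms @ 19/7 + 88.365ms (1/7)
7. 1767.305ms @ 20/7 + 88.365ms (1/7)
8. 1855.67ms @ 3 + 618.557ms (1)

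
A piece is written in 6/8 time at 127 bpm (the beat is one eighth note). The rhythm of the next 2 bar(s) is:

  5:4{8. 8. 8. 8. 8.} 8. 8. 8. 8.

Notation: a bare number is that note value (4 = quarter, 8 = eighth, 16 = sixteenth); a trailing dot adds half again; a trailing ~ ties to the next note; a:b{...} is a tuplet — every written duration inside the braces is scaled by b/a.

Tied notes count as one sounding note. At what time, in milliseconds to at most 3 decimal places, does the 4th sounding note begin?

note 4 onset = 18/5b = 1700.787ms

1. 0.0ms @ 0 + 566.929ms (6/5)
2. 566.929ms @ 6/5 + 566.929ms (6/5)
3. 1133.858ms @ 12/5 + 566.929ms (6/5)
4. 1700.787ms @ 18/5 + 566.929ms (6/5)
5. 2267.717ms @ 24/5 + 566.929ms (6/5)
6. 2834.646ms @ 6 + 708.661ms (3/2)
7. 3543.307ms @ 15/2 + 708.661ms (3/2)
8. 4251.969ms @ 9 + 708.661ms (3/2)
9. 4960.63ms @ 21/2 + 708.661ms (3/2)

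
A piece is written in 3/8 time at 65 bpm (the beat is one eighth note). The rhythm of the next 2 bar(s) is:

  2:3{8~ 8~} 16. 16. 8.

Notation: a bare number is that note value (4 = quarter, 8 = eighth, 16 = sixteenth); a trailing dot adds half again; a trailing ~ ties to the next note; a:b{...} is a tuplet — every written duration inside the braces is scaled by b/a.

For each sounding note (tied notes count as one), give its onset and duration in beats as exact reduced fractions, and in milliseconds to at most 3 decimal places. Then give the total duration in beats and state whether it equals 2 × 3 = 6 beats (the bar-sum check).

1) 0.0ms=0b +3461.538ms=15/4b
2) 3461.538ms=15/4b +692.308ms=3/4b
3) 4153.846ms=9/2b +1384.615ms=3/2b
Σ=6b of 6 (65bpm 3/8) — PASS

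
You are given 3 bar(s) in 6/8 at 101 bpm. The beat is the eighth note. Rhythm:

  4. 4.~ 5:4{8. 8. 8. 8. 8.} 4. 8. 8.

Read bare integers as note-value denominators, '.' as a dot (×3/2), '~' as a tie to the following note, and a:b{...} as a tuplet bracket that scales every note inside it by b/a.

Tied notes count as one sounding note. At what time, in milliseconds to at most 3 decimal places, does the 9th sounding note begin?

1. 0.0ms @ 0 + 1782.178ms (3)
2. 1782.178ms @ 3 + 2495.05ms (21/5)
3. 4277.228ms @ 36/5 + 712.871ms (6/5)
4. 4990.099ms @ 42/5 + 712.871ms (6/5)
5. 5702.97ms @ 48/5 + 712.871ms (6/5)
6. 6415.842ms @ 54/5 + 712.871ms (6/5)
7. 7128.713ms @ 12 + 1782.178ms (3)
8. 8910.891ms @ 15 + 891.089ms (3/2)
9. 9801.98ms @ 33/2 + 891.089ms (3/2)

note 9 onset = 33/2b = 9801.98ms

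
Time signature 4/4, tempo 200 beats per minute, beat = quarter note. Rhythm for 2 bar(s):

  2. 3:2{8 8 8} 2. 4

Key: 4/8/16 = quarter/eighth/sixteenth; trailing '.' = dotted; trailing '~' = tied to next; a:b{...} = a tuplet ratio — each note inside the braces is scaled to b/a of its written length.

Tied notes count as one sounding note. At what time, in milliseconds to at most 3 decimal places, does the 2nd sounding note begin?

note 2 onset = 3b = 900.0ms

1. 0.0ms @ 0 + 900.0ms (3)
2. 900.0ms @ 3 + 100.0ms (1/3)
3. 1000.0ms @ 10/3 + 100.0ms (1/3)
4. 1100.0ms @ 11/3 + 100.0ms (1/3)
5. 1200.0ms @ 4 + 900.0ms (3)
6. 2100.0ms @ 7 + 300.0ms (1)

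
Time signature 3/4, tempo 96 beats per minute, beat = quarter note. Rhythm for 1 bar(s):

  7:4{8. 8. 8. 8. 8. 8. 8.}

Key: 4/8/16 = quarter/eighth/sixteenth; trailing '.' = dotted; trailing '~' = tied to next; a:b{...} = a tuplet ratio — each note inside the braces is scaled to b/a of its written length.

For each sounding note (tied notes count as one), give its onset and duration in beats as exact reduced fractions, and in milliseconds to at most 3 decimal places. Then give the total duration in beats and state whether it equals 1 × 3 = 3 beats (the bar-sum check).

1) 0.0ms=0b +267.857ms=3/7b
2) 267.857ms=3/7b +267.857ms=3/7b
3) 535.714ms=6/7b +267.857ms=3/7b
4) 803.571ms=9/7b +267.857ms=3/7b
5) 1071.429ms=12/7b +267.857ms=3/7b
6) 1339.286ms=15/7b +267.857ms=3/7b
7) 1607.143ms=18/7b +267.857ms=3/7b
Σ=3b of 3 (96bpm 3/4) — PASS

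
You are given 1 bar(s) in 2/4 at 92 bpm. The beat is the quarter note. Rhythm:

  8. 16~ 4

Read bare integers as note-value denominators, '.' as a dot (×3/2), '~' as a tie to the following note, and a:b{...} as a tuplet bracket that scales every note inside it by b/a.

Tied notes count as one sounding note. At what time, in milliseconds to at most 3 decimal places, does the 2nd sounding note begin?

1. 0.0ms @ 0 + 489.13ms (3/4)
2. 489.13ms @ 3/4 + 815.217ms (5/4)

note 2 onset = 3/4b = 489.13ms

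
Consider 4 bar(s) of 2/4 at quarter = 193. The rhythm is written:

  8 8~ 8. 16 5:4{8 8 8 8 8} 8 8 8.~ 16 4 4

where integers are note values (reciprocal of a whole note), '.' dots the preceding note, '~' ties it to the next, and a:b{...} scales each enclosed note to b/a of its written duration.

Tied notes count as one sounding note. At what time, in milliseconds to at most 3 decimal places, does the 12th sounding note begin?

1. 0.0ms @ 0 + 155.44ms (1/2)
2. 155.44ms @ 1/2 + 388.601ms (5/4)
3. 544.041ms @ 7/4 + 77.72ms (1/4)
4. 621.762ms @ 2 + 124.352ms (2/5)
5. 746.114ms @ 12/5 + 124.352ms (2/5)
6. 870.466ms @ 14/5 + 124.352ms (2/5)
7. 994.819ms @ 16/5 + 124.352ms (2/5)
8. 1119.171ms @ 18/5 + 124.352ms (2/5)
9. 1243.523ms @ 4 + 155.44ms (1/2)
10. 1398.964ms @ 9/2 + 155.44ms (1/2)
11. 1554.404ms @ 5 + 310.881ms (1)
12. 1865.285ms @ 6 + 310.881ms (1)
13. 2176.166ms @ 7 + 310.881ms (1)

note 12 onset = 6b = 1865.285ms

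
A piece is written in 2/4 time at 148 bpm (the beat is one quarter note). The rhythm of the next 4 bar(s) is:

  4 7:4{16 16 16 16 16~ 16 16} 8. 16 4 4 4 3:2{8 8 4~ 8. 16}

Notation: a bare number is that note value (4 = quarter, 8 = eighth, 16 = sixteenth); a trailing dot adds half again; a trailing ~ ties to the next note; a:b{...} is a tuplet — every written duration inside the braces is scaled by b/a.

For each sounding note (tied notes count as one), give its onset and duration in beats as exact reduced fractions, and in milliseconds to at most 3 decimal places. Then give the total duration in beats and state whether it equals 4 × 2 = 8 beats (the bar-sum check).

1) 0.0ms=0b +405.405ms=1b
2) 405.405ms=1b +57.915ms=1/7b
3) 463.32ms=8/7b +57.915ms=1/7b
4) 521.236ms=9/7b +57.915ms=1/7b
5) 579.151ms=10/7b +57.915ms=1/7b
6) 637.066ms=11/7b +115.83ms=2/7b
7) 752.896ms=13/7b +57.915ms=1/7b
8) 810.811ms=2b +304.054ms=3/4b
9) 1114.865ms=11/4b +101.351ms=1/4b
10) 1216.216ms=3b +405.405ms=1b
11) 1621.622ms=4b +405.405ms=1b
12) 2027.027ms=5b +405.405ms=1b
13) 2432.432ms=6b +135.135ms=1/3b
14) 2567.568ms=19/3b +135.135ms=1/3b
15) 2702.703ms=20/3b +472.973ms=7/6b
16) 3175.676ms=47/6b +67.568ms=1/6b
Σ=8b of 8 (148bpm 2/4) — PASS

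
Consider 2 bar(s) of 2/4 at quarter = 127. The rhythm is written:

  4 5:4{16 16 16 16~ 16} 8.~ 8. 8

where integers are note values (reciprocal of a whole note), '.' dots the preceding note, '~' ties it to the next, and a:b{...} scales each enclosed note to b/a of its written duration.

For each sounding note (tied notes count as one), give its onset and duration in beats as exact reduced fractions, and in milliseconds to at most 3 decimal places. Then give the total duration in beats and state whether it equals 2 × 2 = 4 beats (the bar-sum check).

1) 0.0ms=0b +472.441ms=1b
2) 472.441ms=1b +94.488ms=1/5b
3) 566.929ms=6/5b +94.488ms=1/5b
4) 661.417ms=7/5b +94.488ms=1/5b
5) 755.906ms=8/5b +188.976ms=2/5b
6) 944.882ms=2b +708.661ms=3/2b
7) 1653.543ms=7/2b +236.22ms=1/2b
Σ=4b of 4 (127bpm 2/4) — PASS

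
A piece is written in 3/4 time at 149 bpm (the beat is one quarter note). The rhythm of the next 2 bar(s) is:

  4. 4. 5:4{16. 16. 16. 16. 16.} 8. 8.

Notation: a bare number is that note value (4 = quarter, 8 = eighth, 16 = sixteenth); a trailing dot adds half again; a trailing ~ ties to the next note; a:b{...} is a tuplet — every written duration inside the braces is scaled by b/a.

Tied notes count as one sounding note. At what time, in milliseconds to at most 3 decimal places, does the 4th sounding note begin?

note 4 onset = 33/10b = 1328.859ms

1. 0.0ms @ 0 + 604.027ms (3/2)
2. 604.027ms @ 3/2 + 604.027ms (3/2)
3. 1208.054ms @ 3 + 120.805ms (3/10)
4. 1328.859ms @ 33/10 + 120.805ms (3/10)
5. 1449.664ms @ 18/5 + 120.805ms (3/10)
6. 1570.47ms @ 39/10 + 120.805ms (3/10)
7. 1691.275ms @ 21/5 + 120.805ms (3/10)
8. 1812.081ms @ 9/2 + 302.013ms (3/4)
9. 2114.094ms @ 21/4 + 302.013ms (3/4)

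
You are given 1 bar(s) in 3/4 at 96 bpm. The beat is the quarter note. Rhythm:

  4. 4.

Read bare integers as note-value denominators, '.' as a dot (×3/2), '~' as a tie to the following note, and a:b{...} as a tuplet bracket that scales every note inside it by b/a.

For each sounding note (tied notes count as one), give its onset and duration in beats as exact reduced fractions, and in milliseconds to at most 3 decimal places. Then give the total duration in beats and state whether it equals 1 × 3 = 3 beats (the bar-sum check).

1) 0.0ms=0b +937.5ms=3/2b
2) 937.5ms=3/2b +937.5ms=3/2b
Σ=3b of 3 (96bpm 3/4) — PASS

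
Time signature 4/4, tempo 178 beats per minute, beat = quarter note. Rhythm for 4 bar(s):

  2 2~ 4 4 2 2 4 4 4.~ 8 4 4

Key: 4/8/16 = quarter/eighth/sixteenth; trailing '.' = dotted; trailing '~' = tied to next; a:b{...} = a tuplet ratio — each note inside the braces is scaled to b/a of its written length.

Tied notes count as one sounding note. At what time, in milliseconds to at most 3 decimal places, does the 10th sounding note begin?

1. 0.0ms @ 0 + 674.157ms (2)
2. 674.157ms @ 2 + 1011.236ms (3)
3. 1685.393ms @ 5 + 337.079ms (1)
4. 2022.472ms @ 6 + 674.157ms (2)
5. 2696.629ms @ 8 + 674.157ms (2)
6. 3370.787ms @ 10 + 337.079ms (1)
7. 3707.865ms @ 11 + 337.079ms (1)
8. 4044.944ms @ 12 + 674.157ms (2)
9. 4719.101ms @ 14 + 337.079ms (1)
10. 5056.18ms @ 15 + 337.079ms (1)

note 10 onset = 15b = 5056.18ms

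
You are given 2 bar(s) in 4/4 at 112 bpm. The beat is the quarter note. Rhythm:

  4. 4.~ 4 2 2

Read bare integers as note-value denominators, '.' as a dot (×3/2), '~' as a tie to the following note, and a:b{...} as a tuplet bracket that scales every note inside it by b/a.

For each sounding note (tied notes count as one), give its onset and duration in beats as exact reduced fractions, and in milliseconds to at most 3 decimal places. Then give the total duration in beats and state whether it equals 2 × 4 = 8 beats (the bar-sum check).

1) 0.0ms=0b +803.571ms=3/2b
2) 803.571ms=3/2b +1339.286ms=5/2b
3) 2142.857ms=4b +1071.429ms=2b
4) 3214.286ms=6b +1071.429ms=2b
Σ=8b of 8 (112bpm 4/4) — PASS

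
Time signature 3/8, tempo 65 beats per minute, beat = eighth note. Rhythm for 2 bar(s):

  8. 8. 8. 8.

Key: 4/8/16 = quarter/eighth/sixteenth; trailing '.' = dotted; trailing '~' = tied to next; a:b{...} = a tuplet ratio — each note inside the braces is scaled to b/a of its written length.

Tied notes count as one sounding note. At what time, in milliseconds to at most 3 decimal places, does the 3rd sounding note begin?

note 3 onset = 3b = 2769.231ms

1. 0.0ms @ 0 + 1384.615ms (3/2)
2. 1384.615ms @ 3/2 + 1384.615ms (3/2)
3. 2769.231ms @ 3 + 1384.615ms (3/2)
4. 4153.846ms @ 9/2 + 1384.615ms (3/2)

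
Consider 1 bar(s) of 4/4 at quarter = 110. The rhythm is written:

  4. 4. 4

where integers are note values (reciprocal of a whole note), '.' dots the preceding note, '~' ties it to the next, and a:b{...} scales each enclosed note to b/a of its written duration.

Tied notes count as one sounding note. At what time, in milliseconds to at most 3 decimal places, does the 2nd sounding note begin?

note 2 onset = 3/2b = 818.182ms

1. 0.0ms @ 0 + 818.182ms (3/2)
2. 818.182ms @ 3/2 + 818.182ms (3/2)
3. 1636.364ms @ 3 + 545.455ms (1)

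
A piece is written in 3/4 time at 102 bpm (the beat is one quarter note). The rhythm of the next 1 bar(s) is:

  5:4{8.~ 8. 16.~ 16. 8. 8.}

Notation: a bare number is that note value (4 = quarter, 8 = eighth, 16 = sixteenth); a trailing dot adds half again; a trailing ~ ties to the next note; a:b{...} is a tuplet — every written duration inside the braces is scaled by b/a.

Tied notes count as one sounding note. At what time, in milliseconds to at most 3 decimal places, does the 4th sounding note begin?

1. 0.0ms @ 0 + 705.882ms (6/5)
2. 705.882ms @ 6/5 + 352.941ms (3/5)
3. 1058.824ms @ 9/5 + 352.941ms (3/5)
4. 1411.765ms @ 12/5 + 352.941ms (3/5)

note 4 onset = 12/5b = 1411.765ms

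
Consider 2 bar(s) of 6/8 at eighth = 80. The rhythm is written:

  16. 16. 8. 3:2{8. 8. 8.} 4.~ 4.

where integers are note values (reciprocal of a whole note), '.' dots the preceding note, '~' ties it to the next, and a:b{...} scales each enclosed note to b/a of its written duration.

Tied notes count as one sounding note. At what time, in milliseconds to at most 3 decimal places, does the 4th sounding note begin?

1. 0.0ms @ 0 + 562.5ms (3/4)
2. 562.5ms @ 3/4 + 562.5ms (3/4)
3. 1125.0ms @ 3/2 + 1125.0ms (3/2)
4. 2250.0ms @ 3 + 750.0ms (1)
5. 3000.0ms @ 4 + 750.0ms (1)
6. 3750.0ms @ 5 + 750.0ms (1)
7. 4500.0ms @ 6 + 4500.0ms (6)

note 4 onset = 3b = 2250.0ms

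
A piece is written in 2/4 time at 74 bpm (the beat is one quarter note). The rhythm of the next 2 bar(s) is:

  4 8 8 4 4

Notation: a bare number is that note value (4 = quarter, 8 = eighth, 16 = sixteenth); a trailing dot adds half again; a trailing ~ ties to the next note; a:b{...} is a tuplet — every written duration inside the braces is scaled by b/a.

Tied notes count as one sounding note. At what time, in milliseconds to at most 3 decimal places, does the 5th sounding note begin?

1. 0.0ms @ 0 + 810.811ms (1)
2. 810.811ms @ 1 + 405.405ms (1/2)
3. 1216.216ms @ 3/2 + 405.405ms (1/2)
4. 1621.622ms @ 2 + 810.811ms (1)
5. 2432.432ms @ 3 + 810.811ms (1)

note 5 onset = 3b = 2432.432ms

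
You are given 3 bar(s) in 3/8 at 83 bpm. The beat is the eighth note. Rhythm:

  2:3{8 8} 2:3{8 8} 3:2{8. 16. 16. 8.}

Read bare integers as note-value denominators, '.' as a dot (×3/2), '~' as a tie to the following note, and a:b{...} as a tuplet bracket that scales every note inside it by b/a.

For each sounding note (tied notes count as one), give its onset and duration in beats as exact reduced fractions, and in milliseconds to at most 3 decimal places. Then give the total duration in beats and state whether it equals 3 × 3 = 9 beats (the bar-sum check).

1) 0.0ms=0b +1084.337ms=3/2b
2) 1084.337ms=3/2b +1084.337ms=3/2b
3) 2168.675ms=3b +1084.337ms=3/2b
4) 3253.012ms=9/2b +1084.337ms=3/2b
5) 4337.349ms=6b +722.892ms=1b
6) 5060.241ms=7b +361.446ms=1/2b
7) 5421.687ms=15/2b +361.446ms=1/2b
8) 5783.133ms=8b +722.892ms=1b
Σ=9b of 9 (83bpm 3/8) — PASS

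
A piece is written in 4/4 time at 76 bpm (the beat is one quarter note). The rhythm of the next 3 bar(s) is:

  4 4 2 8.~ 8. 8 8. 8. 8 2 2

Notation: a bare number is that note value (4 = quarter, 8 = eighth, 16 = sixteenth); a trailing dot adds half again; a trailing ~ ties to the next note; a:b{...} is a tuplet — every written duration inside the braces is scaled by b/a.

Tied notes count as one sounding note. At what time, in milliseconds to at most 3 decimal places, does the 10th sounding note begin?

1. 0.0ms @ 0 + 789.474ms (1)
2. 789.474ms @ 1 + 789.474ms (1)
3. 1578.947ms @ 2 + 1578.947ms (2)
4. 3157.895ms @ 4 + 1184.211ms (3/2)
5. 4342.105ms @ 11/2 + 394.737ms (1/2)
6. 4736.842ms @ 6 + 592.105ms (3/4)
7. 5328.947ms @ 27/4 + 592.105ms (3/4)
8. 5921.053ms @ 15/2 + 394.737ms (1/2)
9. 6315.789ms @ 8 + 1578.947ms (2)
10. 7894.737ms @ 10 + 1578.947ms (2)

note 10 onset = 10b = 7894.737ms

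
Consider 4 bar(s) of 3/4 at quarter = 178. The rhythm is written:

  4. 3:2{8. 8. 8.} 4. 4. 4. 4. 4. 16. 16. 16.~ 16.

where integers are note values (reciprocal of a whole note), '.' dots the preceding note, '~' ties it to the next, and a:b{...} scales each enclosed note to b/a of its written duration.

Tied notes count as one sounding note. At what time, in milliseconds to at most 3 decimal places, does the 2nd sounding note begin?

1. 0.0ms @ 0 + 505.618ms (3/2)
2. 505.618ms @ 3/2 + 168.539ms (1/2)
3. 674.157ms @ 2 + 168.539ms (1/2)
4. 842.697ms @ 5/2 + 168.539ms (1/2)
5. 1011.236ms @ 3 + 505.618ms (3/2)
6. 1516.854ms @ 9/2 + 505.618ms (3/2)
7. 2022.472ms @ 6 + 505.618ms (3/2)
8. 2528.09ms @ 15/2 + 505.618ms (3/2)
9. 3033.708ms @ 9 + 505.618ms (3/2)
10. 3539.326ms @ 21/2 + 126.404ms (3/8)
11. 3665.73ms @ 87/8 + 126.404ms (3/8)
12. 3792.135ms @ 45/4 + 252.809ms (3/4)

note 2 onset = 3/2b = 505.618ms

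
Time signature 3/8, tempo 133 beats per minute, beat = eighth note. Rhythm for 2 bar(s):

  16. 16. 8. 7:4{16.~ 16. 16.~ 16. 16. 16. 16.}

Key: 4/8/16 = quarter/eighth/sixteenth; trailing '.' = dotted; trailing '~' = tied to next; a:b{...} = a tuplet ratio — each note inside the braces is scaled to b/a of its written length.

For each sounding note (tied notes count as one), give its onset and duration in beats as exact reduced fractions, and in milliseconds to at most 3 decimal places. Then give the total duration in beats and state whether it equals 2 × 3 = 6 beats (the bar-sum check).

1) 0.0ms=0b +338.346ms=3/4b
2) 338.346ms=3/4b +338.346ms=3/4b
3) 676.692ms=3/2b +676.692ms=3/2b
4) 1353.383ms=3b +386.681ms=6/7b
5) 1740.064ms=27/7b +386.681ms=6/7b
6) 2126.745ms=33/7b +193.34ms=3/7b
7) 2320.086ms=36/7b +193.34ms=3/7b
8) 2513.426ms=39/7b +193.34ms=3/7b
Σ=6b of 6 (133bpm 3/8) — PASS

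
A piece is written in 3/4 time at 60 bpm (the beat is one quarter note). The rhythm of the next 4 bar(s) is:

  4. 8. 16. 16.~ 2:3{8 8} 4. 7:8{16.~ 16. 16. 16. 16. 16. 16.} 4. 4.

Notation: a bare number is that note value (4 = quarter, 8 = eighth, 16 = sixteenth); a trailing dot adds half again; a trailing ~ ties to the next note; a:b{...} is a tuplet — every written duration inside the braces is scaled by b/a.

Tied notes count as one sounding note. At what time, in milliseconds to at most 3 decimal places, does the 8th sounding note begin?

note 8 onset = 48/7b = 6857.143ms

1. 0.0ms @ 0 + 1500.0ms (3/2)
2. 1500.0ms @ 3/2 + 750.0ms (3/4)
3. 2250.0ms @ 9/4 + 375.0ms (3/8)
4. 2625.0ms @ 21/8 + 1125.0ms (9/8)
5. 3750.0ms @ 15/4 + 750.0ms (3/4)
6. 4500.0ms @ 9/2 + 1500.0ms (3/2)
7. 6000.0ms @ 6 + 857.143ms (6/7)
8. 6857.143ms @ 48/7 + 428.571ms (3/7)
9. 7285.714ms @ 51/7 + 428.571ms (3/7)
10. 7714.286ms @ 54/7 + 428.571ms (3/7)
11. 8142.857ms @ 57/7 + 428.571ms (3/7)
12. 8571.429ms @ 60/7 + 428.571ms (3/7)
13. 9000.0ms @ 9 + 1500.0ms (3/2)
14. 10500.0ms @ 21/2 + 1500.0ms (3/2)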